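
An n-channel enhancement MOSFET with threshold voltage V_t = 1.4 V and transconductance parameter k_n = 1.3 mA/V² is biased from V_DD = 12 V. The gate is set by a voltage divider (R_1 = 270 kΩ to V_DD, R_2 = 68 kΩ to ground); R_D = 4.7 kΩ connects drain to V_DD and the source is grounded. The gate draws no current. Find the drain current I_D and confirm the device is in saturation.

V_G = V_DD·R_2/(R_1+R_2) = 12×68/338 = 2.41 V. With the source grounded, V_GS = V_G = 2.41 V.
Assume saturation: I_D = (k_n/2)(V_GS − V_t)² = (1.3/2)×(2.41 − 1.4)² = 0.65×1.01² = 0.669 mA.
V_DS = V_DD − I_D·R_D = 12 − 0.669×4.7 = 8.86 V.
Saturation requires V_DS ≥ V_GS − V_t = 1.01 V; 8.86 ≥ 1.01 ✓.

I_D ≈ 0.67 mA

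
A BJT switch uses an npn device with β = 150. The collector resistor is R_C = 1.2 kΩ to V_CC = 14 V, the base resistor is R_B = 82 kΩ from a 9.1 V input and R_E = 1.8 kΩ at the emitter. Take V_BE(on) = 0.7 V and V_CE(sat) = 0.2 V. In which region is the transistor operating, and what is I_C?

Assume active. Base-emitter loop: I_B = (V_BB − V_BE)/(R_B + (β+1)R_E) = (9.1 − 0.7)/(82 + 151×1.8) = 0.0237 mA.
I_C = β·I_B = 150×0.0237 = 3.56 mA.
V_CE = V_CC − I_C·R_C − I_E·R_E = 14 − 3.56×1.2 − 3.59×1.8 = 3.27 V > V_CE(sat), so the active-region assumption holds.

active; I_C ≈ 3.6 mA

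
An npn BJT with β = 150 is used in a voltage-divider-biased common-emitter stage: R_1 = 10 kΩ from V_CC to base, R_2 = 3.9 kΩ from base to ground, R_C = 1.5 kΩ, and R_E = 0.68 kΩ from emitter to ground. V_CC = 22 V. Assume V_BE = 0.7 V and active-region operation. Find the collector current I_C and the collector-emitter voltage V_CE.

Thevenize the base divider: V_Th = V_CC·R_2/(R_1+R_2) = 22×3.9/13.9 = 6.17 V, R_Th = R_1‖R_2 = 2.81 kΩ.
Base-emitter loop: V_Th = I_B·R_Th + V_BE + (β+1)I_B·R_E, so I_B = (6.17 − 0.7) / (2.81 + 151×0.68) = 0.0519 mA.
I_C = β·I_B = 150×0.0519 = 7.78 mA, and I_E = (β+1)I_B = 7.83 mA.
V_CE = V_CC − I_C·R_C − I_E·R_E = 22 − 7.78×1.5 − 7.83×0.68 = 5 V.
V_CE = 5 V > 0.2 V confirms active-region operation.

I_C ≈ 7.8 mA, V_CE ≈ 5 V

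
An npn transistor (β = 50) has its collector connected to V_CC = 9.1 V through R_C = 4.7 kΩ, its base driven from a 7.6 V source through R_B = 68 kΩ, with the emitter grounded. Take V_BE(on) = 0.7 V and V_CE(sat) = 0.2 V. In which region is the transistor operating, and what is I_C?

saturation; I_C ≈ 1.9 mA

Assume active: I_B = (7.6 − 0.7)/68 = 0.101 mA, giving I_C = β·I_B = 5.07 mA.
But then V_CE = 9.1 − 5.07×4.7 = -14.7 V < V_CE(sat) = 0.2 V — impossible in the active region.
So the transistor is saturated. With V_CE = 0.2 V, I_C = (V_CC − 0.2)/R_C = 8.9/4.7 = 1.89 mA.
Check: β·I_B = 5.07 mA > I_C = 1.89 mA, confirming saturation.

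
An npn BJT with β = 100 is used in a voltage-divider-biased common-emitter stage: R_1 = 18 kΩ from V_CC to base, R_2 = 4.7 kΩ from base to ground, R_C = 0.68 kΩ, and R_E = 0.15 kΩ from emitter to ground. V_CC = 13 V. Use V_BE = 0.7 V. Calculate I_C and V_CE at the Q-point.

Thevenize the base divider: V_Th = V_CC·R_2/(R_1+R_2) = 13×4.7/22.7 = 2.69 V, R_Th = R_1‖R_2 = 3.73 kΩ.
Base-emitter loop: V_Th = I_B·R_Th + V_BE + (β+1)I_B·R_E, so I_B = (2.69 − 0.7) / (3.73 + 101×0.15) = 0.106 mA.
I_C = β·I_B = 100×0.106 = 10.6 mA, and I_E = (β+1)I_B = 10.7 mA.
V_CE = V_CC − I_C·R_C − I_E·R_E = 13 − 10.6×0.68 − 10.7×0.15 = 4.23 V.
V_CE = 4.23 V > 0.2 V confirms active-region operation.

I_C ≈ 11 mA, V_CE ≈ 4.2 V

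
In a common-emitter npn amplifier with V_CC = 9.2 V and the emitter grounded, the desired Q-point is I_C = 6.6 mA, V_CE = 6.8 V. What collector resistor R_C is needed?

R_C ≈ 0.36 kΩ

Collector loop: V_CC = I_C·R_C + V_CE.
R_C = (V_CC − V_CE)/I_C = (9.2 − 6.8)/6.6 = 0.364 kΩ.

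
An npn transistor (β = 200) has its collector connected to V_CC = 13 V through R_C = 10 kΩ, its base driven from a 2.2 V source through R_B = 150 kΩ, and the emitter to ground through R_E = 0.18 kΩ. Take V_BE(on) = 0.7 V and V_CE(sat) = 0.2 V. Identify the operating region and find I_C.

saturation; I_C ≈ 1.3 mA

Assume active: I_B = (2.2 − 0.7)/(150 + 201×0.18) = 0.00806 mA, I_C = β·I_B = 1.61 mA.
Then V_CE = 13 − 1.61×10 − 1.62×0.18 = -3.4 V < 0.2 V — the active assumption fails.
Re-solve with V_CE = 0.2 V. KCL at the emitter: V_E/R_E = (V_BB−0.7−V_E)/R_B + (V_CC−0.2−V_E)/R_C, giving V_E = 0.228 V.
I_C = (V_CC − 0.2 − V_E)/R_C = (12.8 − 0.228)/10 = 1.26 mA.
Check: I_B = (1.5 − 0.228)/150 = 0.00848 mA, and β·I_B = 1.7 mA > I_C, confirming saturation.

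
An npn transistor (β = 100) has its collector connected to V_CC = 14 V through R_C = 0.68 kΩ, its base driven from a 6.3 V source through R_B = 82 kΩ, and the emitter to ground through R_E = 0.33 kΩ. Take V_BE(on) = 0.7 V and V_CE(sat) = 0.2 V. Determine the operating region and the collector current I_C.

active; I_C ≈ 4.9 mA

Assume active. Base-emitter loop: I_B = (V_BB − V_BE)/(R_B + (β+1)R_E) = (6.3 − 0.7)/(82 + 101×0.33) = 0.0486 mA.
I_C = β·I_B = 100×0.0486 = 4.86 mA.
V_CE = V_CC − I_C·R_C − I_E·R_E = 14 − 4.86×0.68 − 4.9×0.33 = 9.08 V > V_CE(sat), so the active-region assumption holds.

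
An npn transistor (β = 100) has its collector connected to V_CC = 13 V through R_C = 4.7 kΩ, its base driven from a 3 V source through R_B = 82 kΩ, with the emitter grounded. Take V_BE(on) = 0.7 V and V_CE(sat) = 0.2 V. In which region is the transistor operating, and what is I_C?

Assume active: I_B = (3 − 0.7)/82 = 0.028 mA, giving I_C = β·I_B = 2.8 mA.
But then V_CE = 13 − 2.8×4.7 = -0.183 V < V_CE(sat) = 0.2 V — impossible in the active region.
So the transistor is saturated. With V_CE = 0.2 V, I_C = (V_CC − 0.2)/R_C = 12.8/4.7 = 2.72 mA.
Check: β·I_B = 2.8 mA > I_C = 2.72 mA, confirming saturation.

saturation; I_C ≈ 2.7 mA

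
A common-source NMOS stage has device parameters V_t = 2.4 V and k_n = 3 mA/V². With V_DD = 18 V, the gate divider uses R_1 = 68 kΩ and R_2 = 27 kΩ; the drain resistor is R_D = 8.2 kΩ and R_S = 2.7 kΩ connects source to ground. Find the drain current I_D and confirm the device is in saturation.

V_G = V_DD·R_2/(R_1+R_2) = 18×27/95 = 5.12 V.
Assume saturation: I_D = (k_n/2)(V_GS − V_t)² with V_GS = V_G − I_D·R_S = 5.12 − 2.7·I_D.
Substituting gives 10.9·I_D² − 23·I_D + 11.1 = 0, with roots I_D = 0.745 or 1.36 mA.
The root I_D = 1.36 mA gives V_GS = 1.45 V ≤ V_t, so take I_D = 0.745 mA.
Then V_GS = 3.1 V and V_DS = V_DD − I_D(R_D+R_S) = 18 − 0.745×10.9 = 9.88 V.
Saturation requires V_DS ≥ V_GS − V_t = 0.705 V; 9.88 ≥ 0.705 ✓.

I_D ≈ 0.74 mA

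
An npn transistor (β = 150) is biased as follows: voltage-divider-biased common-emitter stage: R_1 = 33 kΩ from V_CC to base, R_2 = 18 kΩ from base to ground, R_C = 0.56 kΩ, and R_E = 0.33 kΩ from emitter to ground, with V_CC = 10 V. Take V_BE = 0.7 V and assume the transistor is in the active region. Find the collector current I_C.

Thevenize the base divider: V_Th = V_CC·R_2/(R_1+R_2) = 10×18/51 = 3.53 V, R_Th = R_1‖R_2 = 11.6 kΩ.
Base-emitter loop: V_Th = I_B·R_Th + V_BE + (β+1)I_B·R_E, so I_B = (3.53 − 0.7) / (11.6 + 151×0.33) = 0.046 mA.
I_C = β·I_B = 150×0.046 = 6.9 mA, and I_E = (β+1)I_B = 6.95 mA.
V_CE = V_CC − I_C·R_C − I_E·R_E = 10 − 6.9×0.56 − 6.95×0.33 = 3.84 V.
V_CE = 3.84 V > 0.2 V confirms active-region operation.

I_C ≈ 6.9 mA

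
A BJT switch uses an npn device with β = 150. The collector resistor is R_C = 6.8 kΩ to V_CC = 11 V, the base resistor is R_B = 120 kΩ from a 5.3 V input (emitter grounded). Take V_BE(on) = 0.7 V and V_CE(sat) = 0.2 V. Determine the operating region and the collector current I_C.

saturation; I_C ≈ 1.6 mA

Assume active: I_B = (5.3 − 0.7)/120 = 0.0383 mA, giving I_C = β·I_B = 5.75 mA.
But then V_CE = 11 − 5.75×6.8 = -28.1 V < V_CE(sat) = 0.2 V — impossible in the active region.
So the transistor is saturated. With V_CE = 0.2 V, I_C = (V_CC − 0.2)/R_C = 10.8/6.8 = 1.59 mA.
Check: β·I_B = 5.75 mA > I_C = 1.59 mA, confirming saturation.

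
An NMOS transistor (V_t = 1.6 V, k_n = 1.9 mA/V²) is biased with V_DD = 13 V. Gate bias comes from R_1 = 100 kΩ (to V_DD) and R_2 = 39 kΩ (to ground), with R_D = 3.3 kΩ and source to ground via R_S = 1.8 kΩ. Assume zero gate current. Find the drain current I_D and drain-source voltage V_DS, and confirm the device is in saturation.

I_D ≈ 0.67 mA, V_DS ≈ 9.6 V

V_G = V_DD·R_2/(R_1+R_2) = 13×39/139 = 3.65 V.
Assume saturation: I_D = (k_n/2)(V_GS − V_t)² with V_GS = V_G − I_D·R_S = 3.65 − 1.8·I_D.
Substituting gives 3.08·I_D² − 8·I_D + 3.98 = 0, with roots I_D = 0.671 or 1.93 mA.
The root I_D = 1.93 mA gives V_GS = 0.175 V ≤ V_t, so take I_D = 0.671 mA.
Then V_GS = 2.44 V and V_DS = V_DD − I_D(R_D+R_S) = 13 − 0.671×5.1 = 9.58 V.
Saturation requires V_DS ≥ V_GS − V_t = 0.84 V; 9.58 ≥ 0.84 ✓.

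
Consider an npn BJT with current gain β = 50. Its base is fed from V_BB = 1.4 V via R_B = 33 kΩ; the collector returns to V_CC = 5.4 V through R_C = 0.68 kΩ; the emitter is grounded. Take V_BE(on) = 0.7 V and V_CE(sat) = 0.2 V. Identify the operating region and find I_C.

active; I_C ≈ 1.1 mA

Assume active. Base-emitter loop: I_B = (V_BB − V_BE)/R_B = (1.4 − 0.7)/33 = 0.0212 mA.
I_C = β·I_B = 50×0.0212 = 1.06 mA.
V_CE = V_CC − I_C·R_C = 5.4 − 1.06×0.68 = 4.68 V > V_CE(sat), so the active-region assumption holds.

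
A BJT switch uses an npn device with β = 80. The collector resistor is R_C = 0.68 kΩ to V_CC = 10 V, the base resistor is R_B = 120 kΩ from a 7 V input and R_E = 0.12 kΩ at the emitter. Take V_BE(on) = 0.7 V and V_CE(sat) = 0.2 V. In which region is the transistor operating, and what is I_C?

active; I_C ≈ 3.9 mA

Assume active. Base-emitter loop: I_B = (V_BB − V_BE)/(R_B + (β+1)R_E) = (7 − 0.7)/(120 + 81×0.12) = 0.0486 mA.
I_C = β·I_B = 80×0.0486 = 3.89 mA.
V_CE = V_CC − I_C·R_C − I_E·R_E = 10 − 3.89×0.68 − 3.93×0.12 = 6.89 V > V_CE(sat), so the active-region assumption holds.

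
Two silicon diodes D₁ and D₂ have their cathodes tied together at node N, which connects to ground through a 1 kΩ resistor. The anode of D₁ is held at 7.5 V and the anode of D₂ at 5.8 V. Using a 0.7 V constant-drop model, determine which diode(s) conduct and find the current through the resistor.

Only D₁ conducts; I_R ≈ 6.8 mA

Assume both conduct. Then node N would need to be at both 7.5−0.7 = 6.8 V and 5.8−0.7 = 5.1 V, which is impossible.
Assume only D₁ conducts: V_N = 7.5 − 0.7 = 6.8 V, so I_R = 6.8/1 = 6.8 mA.
Check D₂: its anode-to-cathode voltage is 5.8 − 6.8 = -1 V < 0.7 V, so it is off. The assumption is consistent.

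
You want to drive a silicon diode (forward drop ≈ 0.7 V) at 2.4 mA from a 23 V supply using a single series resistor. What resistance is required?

The resistor drops V_S − V_D = 23 − 0.7 = 22.3 V at 2.4 mA.
R = 22.3 V / 2.4 mA = 9.29 kΩ.

R ≈ 9.3 kΩ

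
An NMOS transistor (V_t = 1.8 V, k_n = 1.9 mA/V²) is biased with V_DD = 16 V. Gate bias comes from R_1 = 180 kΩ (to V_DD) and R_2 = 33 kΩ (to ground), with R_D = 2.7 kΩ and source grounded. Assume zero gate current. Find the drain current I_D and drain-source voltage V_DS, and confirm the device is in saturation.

V_G = V_DD·R_2/(R_1+R_2) = 16×33/213 = 2.48 V. With the source grounded, V_GS = V_G = 2.48 V.
Assume saturation: I_D = (k_n/2)(V_GS − V_t)² = (1.9/2)×(2.48 − 1.8)² = 0.95×0.679² = 0.438 mA.
V_DS = V_DD − I_D·R_D = 16 − 0.438×2.7 = 14.8 V.
Saturation requires V_DS ≥ V_GS − V_t = 0.679 V; 14.8 ≥ 0.679 ✓.

I_D ≈ 0.44 mA, V_DS ≈ 15 V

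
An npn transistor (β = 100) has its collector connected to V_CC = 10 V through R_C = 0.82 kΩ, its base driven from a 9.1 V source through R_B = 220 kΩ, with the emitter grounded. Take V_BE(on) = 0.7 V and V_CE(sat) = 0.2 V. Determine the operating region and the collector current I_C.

active; I_C ≈ 3.8 mA

Assume active. Base-emitter loop: I_B = (V_BB − V_BE)/R_B = (9.1 − 0.7)/220 = 0.0382 mA.
I_C = β·I_B = 100×0.0382 = 3.82 mA.
V_CE = V_CC − I_C·R_C = 10 − 3.82×0.82 = 6.87 V > V_CE(sat), so the active-region assumption holds.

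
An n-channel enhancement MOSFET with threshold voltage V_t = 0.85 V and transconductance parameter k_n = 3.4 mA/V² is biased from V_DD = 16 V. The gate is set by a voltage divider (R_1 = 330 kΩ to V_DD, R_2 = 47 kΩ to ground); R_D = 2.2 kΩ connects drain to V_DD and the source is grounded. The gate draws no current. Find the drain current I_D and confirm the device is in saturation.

V_G = V_DD·R_2/(R_1+R_2) = 16×47/377 = 1.99 V. With the source grounded, V_GS = V_G = 1.99 V.
Assume saturation: I_D = (k_n/2)(V_GS − V_t)² = (3.4/2)×(1.99 − 0.85)² = 1.7×1.14² = 2.23 mA.
V_DS = V_DD − I_D·R_D = 16 − 2.23×2.2 = 11.1 V.
Saturation requires V_DS ≥ V_GS − V_t = 1.14 V; 11.1 ≥ 1.14 ✓.

I_D ≈ 2.2 mA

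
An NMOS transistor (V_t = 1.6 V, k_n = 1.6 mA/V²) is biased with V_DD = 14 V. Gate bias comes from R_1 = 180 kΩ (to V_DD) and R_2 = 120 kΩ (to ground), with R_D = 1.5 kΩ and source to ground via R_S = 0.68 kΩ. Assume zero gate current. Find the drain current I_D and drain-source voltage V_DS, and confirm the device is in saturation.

V_G = V_DD·R_2/(R_1+R_2) = 14×120/300 = 5.6 V.
Assume saturation: I_D = (k_n/2)(V_GS − V_t)² with V_GS = V_G − I_D·R_S = 5.6 − 0.68·I_D.
Substituting gives 0.37·I_D² − 5.35·I_D + 12.8 = 0, with roots I_D = 3.02 or 11.4 mA.
The root I_D = 11.4 mA gives V_GS = -2.18 V ≤ V_t, so take I_D = 3.02 mA.
Then V_GS = 3.54 V and V_DS = V_DD − I_D(R_D+R_S) = 14 − 3.02×2.18 = 7.41 V.
Saturation requires V_DS ≥ V_GS − V_t = 1.94 V; 7.41 ≥ 1.94 ✓.

I_D ≈ 3 mA, V_DS ≈ 7.4 V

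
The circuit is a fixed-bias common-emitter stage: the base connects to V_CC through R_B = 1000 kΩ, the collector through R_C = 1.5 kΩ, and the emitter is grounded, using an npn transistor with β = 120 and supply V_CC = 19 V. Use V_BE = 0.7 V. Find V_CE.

Base loop: V_CC = I_B·R_B + V_BE, so I_B = (19 − 0.7)/1000 kΩ = 0.0183 mA.
In the active region I_C = β·I_B = 120 × 0.0183 = 2.2 mA.
Collector loop: V_CE = V_CC − I_C·R_C = 19 − 2.2×1.5 = 15.7 V.
Since V_CE = 15.7 V > V_CE(sat) ≈ 0.2 V, the transistor is in the active region as assumed.

V_CE ≈ 16 V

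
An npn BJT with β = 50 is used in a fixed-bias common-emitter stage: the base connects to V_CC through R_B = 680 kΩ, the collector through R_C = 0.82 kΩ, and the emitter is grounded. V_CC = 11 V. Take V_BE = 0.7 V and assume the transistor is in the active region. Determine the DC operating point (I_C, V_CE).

Base loop: V_CC = I_B·R_B + V_BE, so I_B = (11 − 0.7)/680 kΩ = 0.0151 mA.
In the active region I_C = β·I_B = 50 × 0.0151 = 0.757 mA.
Collector loop: V_CE = V_CC − I_C·R_C = 11 − 0.757×0.82 = 10.4 V.
Since V_CE = 10.4 V > V_CE(sat) ≈ 0.2 V, the transistor is in the active region as assumed.

I_C ≈ 0.76 mA, V_CE ≈ 10 V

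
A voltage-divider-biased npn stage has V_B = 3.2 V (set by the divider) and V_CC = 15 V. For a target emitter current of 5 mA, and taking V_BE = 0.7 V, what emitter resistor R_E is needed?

V_E = V_B − V_BE = 3.2 − 0.7 = 2.5 V.
R_E = V_E / I_E = 2.5 / 5 = 0.5 kΩ.

R_E ≈ 0.5 kΩ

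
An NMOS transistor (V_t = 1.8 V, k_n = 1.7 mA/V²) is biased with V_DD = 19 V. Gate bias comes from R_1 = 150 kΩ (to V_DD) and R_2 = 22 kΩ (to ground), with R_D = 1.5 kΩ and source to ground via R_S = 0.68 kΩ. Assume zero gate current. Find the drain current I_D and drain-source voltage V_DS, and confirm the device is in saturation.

I_D ≈ 0.2 mA, V_DS ≈ 19 V

V_G = V_DD·R_2/(R_1+R_2) = 19×22/172 = 2.43 V.
Assume saturation: I_D = (k_n/2)(V_GS − V_t)² with V_GS = V_G − I_D·R_S = 2.43 − 0.68·I_D.
Substituting gives 0.393·I_D² − 1.73·I_D + 0.338 = 0, with roots I_D = 0.205 or 4.19 mA.
The root I_D = 4.19 mA gives V_GS = -0.421 V ≤ V_t, so take I_D = 0.205 mA.
Then V_GS = 2.29 V and V_DS = V_DD − I_D(R_D+R_S) = 19 − 0.205×2.18 = 18.6 V.
Saturation requires V_DS ≥ V_GS − V_t = 0.491 V; 18.6 ≥ 0.491 ✓.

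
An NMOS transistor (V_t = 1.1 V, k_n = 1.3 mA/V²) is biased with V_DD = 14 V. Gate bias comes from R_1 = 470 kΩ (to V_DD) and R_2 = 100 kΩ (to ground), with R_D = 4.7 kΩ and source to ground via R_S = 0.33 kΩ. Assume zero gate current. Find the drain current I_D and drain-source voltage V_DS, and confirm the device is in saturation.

I_D ≈ 0.78 mA, V_DS ≈ 10 V

V_G = V_DD·R_2/(R_1+R_2) = 14×100/570 = 2.46 V.
Assume saturation: I_D = (k_n/2)(V_GS − V_t)² with V_GS = V_G − I_D·R_S = 2.46 − 0.33·I_D.
Substituting gives 0.0708·I_D² − 1.58·I_D + 1.2 = 0, with roots I_D = 0.783 or 21.6 mA.
The root I_D = 21.6 mA gives V_GS = -4.66 V ≤ V_t, so take I_D = 0.783 mA.
Then V_GS = 2.2 V and V_DS = V_DD − I_D(R_D+R_S) = 14 − 0.783×5.03 = 10.1 V.
Saturation requires V_DS ≥ V_GS − V_t = 1.1 V; 10.1 ≥ 1.1 ✓.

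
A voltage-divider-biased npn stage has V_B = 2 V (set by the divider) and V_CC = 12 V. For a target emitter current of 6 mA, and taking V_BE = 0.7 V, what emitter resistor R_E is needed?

V_E = V_B − V_BE = 2 − 0.7 = 1.3 V.
R_E = V_E / I_E = 1.3 / 6 = 0.217 kΩ.

R_E ≈ 0.22 kΩ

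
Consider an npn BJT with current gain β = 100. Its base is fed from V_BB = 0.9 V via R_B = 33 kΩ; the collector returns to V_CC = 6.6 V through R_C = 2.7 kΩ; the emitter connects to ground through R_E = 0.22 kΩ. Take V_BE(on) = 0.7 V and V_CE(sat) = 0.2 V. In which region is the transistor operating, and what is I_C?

active; I_C ≈ 0.36 mA

Assume active. Base-emitter loop: I_B = (V_BB − V_BE)/(R_B + (β+1)R_E) = (0.9 − 0.7)/(33 + 101×0.22) = 0.00362 mA.
I_C = β·I_B = 100×0.00362 = 0.362 mA.
V_CE = V_CC − I_C·R_C − I_E·R_E = 6.6 − 0.362×2.7 − 0.366×0.22 = 5.54 V > V_CE(sat), so the active-region assumption holds.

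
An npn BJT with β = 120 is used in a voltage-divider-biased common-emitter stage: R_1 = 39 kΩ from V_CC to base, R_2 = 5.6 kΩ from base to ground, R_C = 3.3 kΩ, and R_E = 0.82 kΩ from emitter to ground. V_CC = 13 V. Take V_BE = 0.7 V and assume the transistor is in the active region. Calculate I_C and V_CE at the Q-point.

Thevenize the base divider: V_Th = V_CC·R_2/(R_1+R_2) = 13×5.6/44.6 = 1.63 V, R_Th = R_1‖R_2 = 4.9 kΩ.
Base-emitter loop: V_Th = I_B·R_Th + V_BE + (β+1)I_B·R_E, so I_B = (1.63 − 0.7) / (4.9 + 121×0.82) = 0.00895 mA.
I_C = β·I_B = 120×0.00895 = 1.07 mA, and I_E = (β+1)I_B = 1.08 mA.
V_CE = V_CC − I_C·R_C − I_E·R_E = 13 − 1.07×3.3 − 1.08×0.82 = 8.57 V.
V_CE = 8.57 V > 0.2 V confirms active-region operation.

I_C ≈ 1.1 mA, V_CE ≈ 8.6 V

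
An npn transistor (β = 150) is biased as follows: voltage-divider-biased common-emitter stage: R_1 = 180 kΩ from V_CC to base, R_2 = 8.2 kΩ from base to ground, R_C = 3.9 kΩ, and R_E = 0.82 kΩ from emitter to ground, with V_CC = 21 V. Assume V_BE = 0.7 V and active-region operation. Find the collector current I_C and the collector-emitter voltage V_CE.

Thevenize the base divider: V_Th = V_CC·R_2/(R_1+R_2) = 21×8.2/188 = 0.915 V, R_Th = R_1‖R_2 = 7.84 kΩ.
Base-emitter loop: V_Th = I_B·R_Th + V_BE + (β+1)I_B·R_E, so I_B = (0.915 − 0.7) / (7.84 + 151×0.82) = 0.00163 mA.
I_C = β·I_B = 150×0.00163 = 0.245 mA, and I_E = (β+1)I_B = 0.247 mA.
V_CE = V_CC − I_C·R_C − I_E·R_E = 21 − 0.245×3.9 − 0.247×0.82 = 19.8 V.
V_CE = 19.8 V > 0.2 V confirms active-region operation.

I_C ≈ 0.24 mA, V_CE ≈ 20 V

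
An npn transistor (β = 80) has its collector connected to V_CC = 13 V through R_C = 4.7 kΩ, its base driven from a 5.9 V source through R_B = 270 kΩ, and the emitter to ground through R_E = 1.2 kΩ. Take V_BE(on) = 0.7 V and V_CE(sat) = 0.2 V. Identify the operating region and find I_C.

Assume active. Base-emitter loop: I_B = (V_BB − V_BE)/(R_B + (β+1)R_E) = (5.9 − 0.7)/(270 + 81×1.2) = 0.0142 mA.
I_C = β·I_B = 80×0.0142 = 1.13 mA.
V_CE = V_CC − I_C·R_C − I_E·R_E = 13 − 1.13×4.7 − 1.15×1.2 = 6.3 V > V_CE(sat), so the active-region assumption holds.

active; I_C ≈ 1.1 mA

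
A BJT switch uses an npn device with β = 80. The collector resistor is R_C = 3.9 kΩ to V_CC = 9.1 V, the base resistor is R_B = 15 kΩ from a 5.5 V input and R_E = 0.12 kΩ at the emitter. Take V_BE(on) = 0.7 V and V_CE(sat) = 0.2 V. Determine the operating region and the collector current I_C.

saturation; I_C ≈ 2.2 mA

Assume active: I_B = (5.5 − 0.7)/(15 + 81×0.12) = 0.194 mA, I_C = β·I_B = 15.5 mA.
Then V_CE = 9.1 − 15.5×3.9 − 15.7×0.12 = -53.4 V < 0.2 V — the active assumption fails.
Re-solve with V_CE = 0.2 V. KCL at the emitter: V_E/R_E = (V_BB−0.7−V_E)/R_B + (V_CC−0.2−V_E)/R_C, giving V_E = 0.301 V.
I_C = (V_CC − 0.2 − V_E)/R_C = (8.9 − 0.301)/3.9 = 2.2 mA.
Check: I_B = (4.8 − 0.301)/15 = 0.3 mA, and β·I_B = 24 mA > I_C, confirming saturation.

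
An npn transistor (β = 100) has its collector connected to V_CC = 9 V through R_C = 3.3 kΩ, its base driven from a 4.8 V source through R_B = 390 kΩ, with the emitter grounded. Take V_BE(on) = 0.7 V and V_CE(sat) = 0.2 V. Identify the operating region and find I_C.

active; I_C ≈ 1.1 mA

Assume active. Base-emitter loop: I_B = (V_BB − V_BE)/R_B = (4.8 − 0.7)/390 = 0.0105 mA.
I_C = β·I_B = 100×0.0105 = 1.05 mA.
V_CE = V_CC − I_C·R_C = 9 − 1.05×3.3 = 5.53 V > V_CE(sat), so the active-region assumption holds.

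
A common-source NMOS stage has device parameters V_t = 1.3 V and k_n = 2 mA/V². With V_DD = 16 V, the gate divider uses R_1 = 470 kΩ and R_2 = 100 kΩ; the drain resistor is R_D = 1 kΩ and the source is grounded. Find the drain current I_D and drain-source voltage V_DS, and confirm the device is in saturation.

I_D ≈ 2.3 mA, V_DS ≈ 14 V

V_G = V_DD·R_2/(R_1+R_2) = 16×100/570 = 2.81 V. With the source grounded, V_GS = V_G = 2.81 V.
Assume saturation: I_D = (k_n/2)(V_GS − V_t)² = (2/2)×(2.81 − 1.3)² = 1×1.51² = 2.27 mA.
V_DS = V_DD − I_D·R_D = 16 − 2.27×1 = 13.7 V.
Saturation requires V_DS ≥ V_GS − V_t = 1.51 V; 13.7 ≥ 1.51 ✓.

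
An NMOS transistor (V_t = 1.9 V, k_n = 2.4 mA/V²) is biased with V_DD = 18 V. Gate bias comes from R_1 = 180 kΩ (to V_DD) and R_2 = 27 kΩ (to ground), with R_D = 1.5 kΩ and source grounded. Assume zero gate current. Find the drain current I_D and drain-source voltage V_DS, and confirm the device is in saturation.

V_G = V_DD·R_2/(R_1+R_2) = 18×27/207 = 2.35 V. With the source grounded, V_GS = V_G = 2.35 V.
Assume saturation: I_D = (k_n/2)(V_GS − V_t)² = (2.4/2)×(2.35 − 1.9)² = 1.2×0.448² = 0.241 mA.
V_DS = V_DD − I_D·R_D = 18 − 0.241×1.5 = 17.6 V.
Saturation requires V_DS ≥ V_GS − V_t = 0.448 V; 17.6 ≥ 0.448 ✓.

I_D ≈ 0.24 mA, V_DS ≈ 18 V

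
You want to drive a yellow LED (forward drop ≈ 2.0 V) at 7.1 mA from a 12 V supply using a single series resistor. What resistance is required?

The resistor drops V_S − V_D = 12 − 2.0 = 10 V at 7.1 mA.
R = 10 V / 7.1 mA = 1.41 kΩ.

R ≈ 1.4 kΩ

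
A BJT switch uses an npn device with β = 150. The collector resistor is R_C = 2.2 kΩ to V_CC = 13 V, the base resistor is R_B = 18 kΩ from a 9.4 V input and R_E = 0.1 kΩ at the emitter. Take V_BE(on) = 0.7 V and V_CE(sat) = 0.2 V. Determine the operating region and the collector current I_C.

saturation; I_C ≈ 5.5 mA

Assume active: I_B = (9.4 − 0.7)/(18 + 151×0.1) = 0.263 mA, I_C = β·I_B = 39.4 mA.
Then V_CE = 13 − 39.4×2.2 − 39.7×0.1 = -77.7 V < 0.2 V — the active assumption fails.
Re-solve with V_CE = 0.2 V. KCL at the emitter: V_E/R_E = (V_BB−0.7−V_E)/R_B + (V_CC−0.2−V_E)/R_C, giving V_E = 0.6 V.
I_C = (V_CC − 0.2 − V_E)/R_C = (12.8 − 0.6)/2.2 = 5.55 mA.
Check: I_B = (8.7 − 0.6)/18 = 0.45 mA, and β·I_B = 67.5 mA > I_C, confirming saturation.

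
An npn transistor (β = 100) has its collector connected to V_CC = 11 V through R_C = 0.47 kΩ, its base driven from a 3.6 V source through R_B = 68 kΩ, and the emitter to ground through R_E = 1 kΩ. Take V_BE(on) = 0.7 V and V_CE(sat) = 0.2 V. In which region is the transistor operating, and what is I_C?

active; I_C ≈ 1.7 mA

Assume active. Base-emitter loop: I_B = (V_BB − V_BE)/(R_B + (β+1)R_E) = (3.6 − 0.7)/(68 + 101×1) = 0.0172 mA.
I_C = β·I_B = 100×0.0172 = 1.72 mA.
V_CE = V_CC − I_C·R_C − I_E·R_E = 11 − 1.72×0.47 − 1.73×1 = 8.46 V > V_CE(sat), so the active-region assumption holds.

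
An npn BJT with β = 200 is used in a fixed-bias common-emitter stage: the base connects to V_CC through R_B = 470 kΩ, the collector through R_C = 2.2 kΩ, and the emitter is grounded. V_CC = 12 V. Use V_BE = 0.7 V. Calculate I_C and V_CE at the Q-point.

Base loop: V_CC = I_B·R_B + V_BE, so I_B = (12 − 0.7)/470 kΩ = 0.024 mA.
In the active region I_C = β·I_B = 200 × 0.024 = 4.81 mA.
Collector loop: V_CE = V_CC − I_C·R_C = 12 − 4.81×2.2 = 1.42 V.
Since V_CE = 1.42 V > V_CE(sat) ≈ 0.2 V, the transistor is in the active region as assumed.

I_C ≈ 4.8 mA, V_CE ≈ 1.4 V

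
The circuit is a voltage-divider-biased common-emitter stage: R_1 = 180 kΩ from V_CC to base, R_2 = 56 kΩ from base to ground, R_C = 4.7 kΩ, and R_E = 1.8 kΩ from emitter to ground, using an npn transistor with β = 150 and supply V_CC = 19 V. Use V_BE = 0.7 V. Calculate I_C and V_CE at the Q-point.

I_C ≈ 1.8 mA, V_CE ≈ 7.2 V

Thevenize the base divider: V_Th = V_CC·R_2/(R_1+R_2) = 19×56/236 = 4.51 V, R_Th = R_1‖R_2 = 42.7 kΩ.
Base-emitter loop: V_Th = I_B·R_Th + V_BE + (β+1)I_B·R_E, so I_B = (4.51 − 0.7) / (42.7 + 151×1.8) = 0.0121 mA.
I_C = β·I_B = 150×0.0121 = 1.82 mA, and I_E = (β+1)I_B = 1.83 mA.
V_CE = V_CC − I_C·R_C − I_E·R_E = 19 − 1.82×4.7 − 1.83×1.8 = 7.17 V.
V_CE = 7.17 V > 0.2 V confirms active-region operation.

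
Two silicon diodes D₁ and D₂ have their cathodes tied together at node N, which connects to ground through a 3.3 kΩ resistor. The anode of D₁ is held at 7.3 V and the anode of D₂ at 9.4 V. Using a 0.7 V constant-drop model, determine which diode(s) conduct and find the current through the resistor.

Only D₂ conducts; I_R ≈ 2.6 mA

Assume both conduct. Then node N would need to be at both 7.3−0.7 = 6.6 V and 9.4−0.7 = 8.7 V, which is impossible.
Assume only D₂ conducts: V_N = 9.4 − 0.7 = 8.7 V, so I_R = 8.7/3.3 = 2.64 mA.
Check D₁: its anode-to-cathode voltage is 7.3 − 8.7 = -1.4 V < 0.7 V, so it is off. The assumption is consistent.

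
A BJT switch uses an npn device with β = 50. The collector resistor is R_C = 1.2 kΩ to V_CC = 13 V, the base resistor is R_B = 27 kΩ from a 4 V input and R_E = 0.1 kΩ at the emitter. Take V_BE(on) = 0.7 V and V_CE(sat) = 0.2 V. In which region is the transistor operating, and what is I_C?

Assume active. Base-emitter loop: I_B = (V_BB − V_BE)/(R_B + (β+1)R_E) = (4 − 0.7)/(27 + 51×0.1) = 0.103 mA.
I_C = β·I_B = 50×0.103 = 5.14 mA.
V_CE = V_CC − I_C·R_C − I_E·R_E = 13 − 5.14×1.2 − 5.24×0.1 = 6.31 V > V_CE(sat), so the active-region assumption holds.

active; I_C ≈ 5.1 mA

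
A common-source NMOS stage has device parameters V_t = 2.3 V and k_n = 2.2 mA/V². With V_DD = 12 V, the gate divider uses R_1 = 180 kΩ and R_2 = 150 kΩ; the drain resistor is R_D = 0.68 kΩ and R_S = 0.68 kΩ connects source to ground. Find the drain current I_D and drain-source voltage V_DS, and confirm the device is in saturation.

I_D ≈ 2.4 mA, V_DS ≈ 8.7 V

V_G = V_DD·R_2/(R_1+R_2) = 12×150/330 = 5.45 V.
Assume saturation: I_D = (k_n/2)(V_GS − V_t)² with V_GS = V_G − I_D·R_S = 5.45 − 0.68·I_D.
Substituting gives 0.509·I_D² − 5.72·I_D + 10.9 = 0, with roots I_D = 2.45 or 8.8 mA.
The root I_D = 8.8 mA gives V_GS = -0.528 V ≤ V_t, so take I_D = 2.45 mA.
Then V_GS = 3.79 V and V_DS = V_DD − I_D(R_D+R_S) = 12 − 2.45×1.36 = 8.67 V.
Saturation requires V_DS ≥ V_GS − V_t = 1.49 V; 8.67 ≥ 1.49 ✓.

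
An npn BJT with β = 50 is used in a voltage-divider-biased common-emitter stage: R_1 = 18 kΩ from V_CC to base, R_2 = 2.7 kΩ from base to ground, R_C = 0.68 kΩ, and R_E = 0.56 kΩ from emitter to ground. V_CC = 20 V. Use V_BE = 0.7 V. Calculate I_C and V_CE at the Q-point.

I_C ≈ 3.1 mA, V_CE ≈ 16 V

Thevenize the base divider: V_Th = V_CC·R_2/(R_1+R_2) = 20×2.7/20.7 = 2.61 V, R_Th = R_1‖R_2 = 2.35 kΩ.
Base-emitter loop: V_Th = I_B·R_Th + V_BE + (β+1)I_B·R_E, so I_B = (2.61 − 0.7) / (2.35 + 51×0.56) = 0.0618 mA.
I_C = β·I_B = 50×0.0618 = 3.09 mA, and I_E = (β+1)I_B = 3.15 mA.
V_CE = V_CC − I_C·R_C − I_E·R_E = 20 − 3.09×0.68 − 3.15×0.56 = 16.1 V.
V_CE = 16.1 V > 0.2 V confirms active-region operation.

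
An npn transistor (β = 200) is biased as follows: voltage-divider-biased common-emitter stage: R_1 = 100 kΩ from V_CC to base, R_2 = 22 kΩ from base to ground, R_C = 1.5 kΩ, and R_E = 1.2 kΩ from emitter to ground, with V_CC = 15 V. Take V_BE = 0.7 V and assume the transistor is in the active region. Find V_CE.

Thevenize the base divider: V_Th = V_CC·R_2/(R_1+R_2) = 15×22/122 = 2.7 V, R_Th = R_1‖R_2 = 18 kΩ.
Base-emitter loop: V_Th = I_B·R_Th + V_BE + (β+1)I_B·R_E, so I_B = (2.7 − 0.7) / (18 + 201×1.2) = 0.00773 mA.
I_C = β·I_B = 200×0.00773 = 1.55 mA, and I_E = (β+1)I_B = 1.55 mA.
V_CE = V_CC − I_C·R_C − I_E·R_E = 15 − 1.55×1.5 − 1.55×1.2 = 10.8 V.
V_CE = 10.8 V > 0.2 V confirms active-region operation.

V_CE ≈ 11 V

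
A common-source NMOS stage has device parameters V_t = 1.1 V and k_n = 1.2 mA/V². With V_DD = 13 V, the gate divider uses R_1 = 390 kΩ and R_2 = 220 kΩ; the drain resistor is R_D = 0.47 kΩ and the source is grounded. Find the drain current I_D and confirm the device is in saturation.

I_D ≈ 7.7 mA

V_G = V_DD·R_2/(R_1+R_2) = 13×220/610 = 4.69 V. With the source grounded, V_GS = V_G = 4.69 V.
Assume saturation: I_D = (k_n/2)(V_GS − V_t)² = (1.2/2)×(4.69 − 1.1)² = 0.6×3.59² = 7.73 mA.
V_DS = V_DD − I_D·R_D = 13 − 7.73×0.47 = 9.37 V.
Saturation requires V_DS ≥ V_GS − V_t = 3.59 V; 9.37 ≥ 3.59 ✓.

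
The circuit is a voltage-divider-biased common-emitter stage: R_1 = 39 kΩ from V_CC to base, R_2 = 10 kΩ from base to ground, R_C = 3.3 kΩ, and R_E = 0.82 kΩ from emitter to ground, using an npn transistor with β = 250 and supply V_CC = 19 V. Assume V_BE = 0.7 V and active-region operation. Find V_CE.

Thevenize the base divider: V_Th = V_CC·R_2/(R_1+R_2) = 19×10/49 = 3.88 V, R_Th = R_1‖R_2 = 7.96 kΩ.
Base-emitter loop: V_Th = I_B·R_Th + V_BE + (β+1)I_B·R_E, so I_B = (3.88 − 0.7) / (7.96 + 251×0.82) = 0.0149 mA.
I_C = β·I_B = 250×0.0149 = 3.72 mA, and I_E = (β+1)I_B = 3.73 mA.
V_CE = V_CC − I_C·R_C − I_E·R_E = 19 − 3.72×3.3 − 3.73×0.82 = 3.68 V.
V_CE = 3.68 V > 0.2 V confirms active-region operation.

V_CE ≈ 3.7 V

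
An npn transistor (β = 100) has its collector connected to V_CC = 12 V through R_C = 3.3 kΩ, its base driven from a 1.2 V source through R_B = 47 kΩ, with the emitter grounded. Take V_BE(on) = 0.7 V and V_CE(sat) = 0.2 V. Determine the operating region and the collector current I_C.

active; I_C ≈ 1.1 mA

Assume active. Base-emitter loop: I_B = (V_BB − V_BE)/R_B = (1.2 − 0.7)/47 = 0.0106 mA.
I_C = β·I_B = 100×0.0106 = 1.06 mA.
V_CE = V_CC − I_C·R_C = 12 − 1.06×3.3 = 8.49 V > V_CE(sat), so the active-region assumption holds.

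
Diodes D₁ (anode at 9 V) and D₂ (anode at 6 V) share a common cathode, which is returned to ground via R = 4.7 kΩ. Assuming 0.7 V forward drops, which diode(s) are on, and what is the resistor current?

Assume both conduct. Then node N would need to be at both 9−0.7 = 8.3 V and 6−0.7 = 5.3 V, which is impossible.
Assume only D₁ conducts: V_N = 9 − 0.7 = 8.3 V, so I_R = 8.3/4.7 = 1.77 mA.
Check D₂: its anode-to-cathode voltage is 6 − 8.3 = -2.3 V < 0.7 V, so it is off. The assumption is consistent.

Only D₁ conducts; I_R ≈ 1.8 mA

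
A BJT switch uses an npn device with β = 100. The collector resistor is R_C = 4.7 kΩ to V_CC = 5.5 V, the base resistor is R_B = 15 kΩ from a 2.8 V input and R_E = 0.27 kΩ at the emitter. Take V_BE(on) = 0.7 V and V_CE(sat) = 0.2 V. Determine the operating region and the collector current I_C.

Assume active: I_B = (2.8 − 0.7)/(15 + 101×0.27) = 0.0497 mA, I_C = β·I_B = 4.97 mA.
Then V_CE = 5.5 − 4.97×4.7 − 5.02×0.27 = -19.2 V < 0.2 V — the active assumption fails.
Re-solve with V_CE = 0.2 V. KCL at the emitter: V_E/R_E = (V_BB−0.7−V_E)/R_B + (V_CC−0.2−V_E)/R_C, giving V_E = 0.318 V.
I_C = (V_CC − 0.2 − V_E)/R_C = (5.3 − 0.318)/4.7 = 1.06 mA.
Check: I_B = (2.1 − 0.318)/15 = 0.119 mA, and β·I_B = 11.9 mA > I_C, confirming saturation.

saturation; I_C ≈ 1.1 mA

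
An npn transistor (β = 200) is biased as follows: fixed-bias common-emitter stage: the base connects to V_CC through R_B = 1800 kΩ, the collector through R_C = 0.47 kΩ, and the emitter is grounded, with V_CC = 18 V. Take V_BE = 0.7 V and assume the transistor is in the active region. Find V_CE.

Base loop: V_CC = I_B·R_B + V_BE, so I_B = (18 − 0.7)/1800 kΩ = 0.00961 mA.
In the active region I_C = β·I_B = 200 × 0.00961 = 1.92 mA.
Collector loop: V_CE = V_CC − I_C·R_C = 18 − 1.92×0.47 = 17.1 V.
Since V_CE = 17.1 V > V_CE(sat) ≈ 0.2 V, the transistor is in the active region as assumed.

V_CE ≈ 17 V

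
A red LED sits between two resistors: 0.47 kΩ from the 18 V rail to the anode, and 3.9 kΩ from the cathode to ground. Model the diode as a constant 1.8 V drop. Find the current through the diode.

The two resistors are in series with the diode, so KVL gives 18 = I·0.47 + 1.8 + I·3.9.
I = (18 − 1.8) / (0.47 + 3.9) kΩ = 16.2 / 4.37 = 3.71 mA.

I ≈ 3.7 mA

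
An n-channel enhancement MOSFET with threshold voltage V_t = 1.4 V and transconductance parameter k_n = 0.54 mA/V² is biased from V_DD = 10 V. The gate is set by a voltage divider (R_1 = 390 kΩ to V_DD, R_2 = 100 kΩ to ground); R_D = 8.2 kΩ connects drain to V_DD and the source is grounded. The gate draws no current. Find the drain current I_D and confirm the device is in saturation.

I_D ≈ 0.11 mA

V_G = V_DD·R_2/(R_1+R_2) = 10×100/490 = 2.04 V. With the source grounded, V_GS = V_G = 2.04 V.
Assume saturation: I_D = (k_n/2)(V_GS − V_t)² = (0.54/2)×(2.04 − 1.4)² = 0.27×0.641² = 0.111 mA.
V_DS = V_DD − I_D·R_D = 10 − 0.111×8.2 = 9.09 V.
Saturation requires V_DS ≥ V_GS − V_t = 0.641 V; 9.09 ≥ 0.641 ✓.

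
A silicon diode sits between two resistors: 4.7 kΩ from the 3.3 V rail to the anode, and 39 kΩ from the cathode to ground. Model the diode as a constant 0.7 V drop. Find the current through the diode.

The two resistors are in series with the diode, so KVL gives 3.3 = I·4.7 + 0.7 + I·39.
I = (3.3 − 0.7) / (4.7 + 39) kΩ = 2.6 / 43.7 = 0.0595 mA.

I ≈ 0.059 mA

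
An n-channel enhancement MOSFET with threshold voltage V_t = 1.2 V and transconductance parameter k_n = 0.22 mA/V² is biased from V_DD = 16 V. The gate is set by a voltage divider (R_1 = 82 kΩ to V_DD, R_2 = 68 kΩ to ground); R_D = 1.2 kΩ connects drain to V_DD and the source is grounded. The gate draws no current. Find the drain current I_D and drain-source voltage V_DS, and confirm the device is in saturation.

I_D ≈ 4 mA, V_DS ≈ 11 V

V_G = V_DD·R_2/(R_1+R_2) = 16×68/150 = 7.25 V. With the source grounded, V_GS = V_G = 7.25 V.
Assume saturation: I_D = (k_n/2)(V_GS − V_t)² = (0.22/2)×(7.25 − 1.2)² = 0.11×6.05² = 4.03 mA.
V_DS = V_DD − I_D·R_D = 16 − 4.03×1.2 = 11.2 V.
Saturation requires V_DS ≥ V_GS − V_t = 6.05 V; 11.2 ≥ 6.05 ✓.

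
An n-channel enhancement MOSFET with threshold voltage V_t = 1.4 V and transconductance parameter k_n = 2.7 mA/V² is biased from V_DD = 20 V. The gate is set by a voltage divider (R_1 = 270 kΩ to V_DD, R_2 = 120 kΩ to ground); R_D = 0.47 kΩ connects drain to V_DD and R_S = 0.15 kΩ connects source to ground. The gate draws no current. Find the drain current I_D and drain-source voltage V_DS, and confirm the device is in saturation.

V_G = V_DD·R_2/(R_1+R_2) = 20×120/390 = 6.15 V.
Assume saturation: I_D = (k_n/2)(V_GS − V_t)² with V_GS = V_G − I_D·R_S = 6.15 − 0.15·I_D.
Substituting gives 0.0304·I_D² − 2.93·I_D + 30.5 = 0, with roots I_D = 11.9 or 84.4 mA.
The root I_D = 84.4 mA gives V_GS = -6.51 V ≤ V_t, so take I_D = 11.9 mA.
Then V_GS = 4.37 V and V_DS = V_DD − I_D(R_D+R_S) = 20 − 11.9×0.62 = 12.6 V.
Saturation requires V_DS ≥ V_GS − V_t = 2.97 V; 12.6 ≥ 2.97 ✓.

I_D ≈ 12 mA, V_DS ≈ 13 V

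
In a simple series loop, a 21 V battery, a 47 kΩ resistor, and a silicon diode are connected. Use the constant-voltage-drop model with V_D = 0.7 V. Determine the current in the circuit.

I ≈ 0.43 mA

KVL around the loop: 21 = V_D + I·R = 0.7 + I × 47 kΩ.
So I = (21 − 0.7) / 47 kΩ = 20.3 / 47 = 0.432 mA.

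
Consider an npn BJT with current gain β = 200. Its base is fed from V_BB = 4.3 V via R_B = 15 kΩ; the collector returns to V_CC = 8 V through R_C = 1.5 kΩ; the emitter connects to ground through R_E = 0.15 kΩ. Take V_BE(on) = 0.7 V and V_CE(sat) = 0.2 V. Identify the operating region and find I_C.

saturation; I_C ≈ 4.7 mA

Assume active: I_B = (4.3 − 0.7)/(15 + 201×0.15) = 0.0797 mA, I_C = β·I_B = 15.9 mA.
Then V_CE = 8 − 15.9×1.5 − 16×0.15 = -18.3 V < 0.2 V — the active assumption fails.
Re-solve with V_CE = 0.2 V. KCL at the emitter: V_E/R_E = (V_BB−0.7−V_E)/R_B + (V_CC−0.2−V_E)/R_C, giving V_E = 0.735 V.
I_C = (V_CC − 0.2 − V_E)/R_C = (7.8 − 0.735)/1.5 = 4.71 mA.
Check: I_B = (3.6 − 0.735)/15 = 0.191 mA, and β·I_B = 38.2 mA > I_C, confirming saturation.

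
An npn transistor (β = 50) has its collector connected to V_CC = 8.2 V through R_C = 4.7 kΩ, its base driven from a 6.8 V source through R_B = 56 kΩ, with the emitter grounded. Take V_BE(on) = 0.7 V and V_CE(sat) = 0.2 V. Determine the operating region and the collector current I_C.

Assume active: I_B = (6.8 − 0.7)/56 = 0.109 mA, giving I_C = β·I_B = 5.45 mA.
But then V_CE = 8.2 − 5.45×4.7 = -17.4 V < V_CE(sat) = 0.2 V — impossible in the active region.
So the transistor is saturated. With V_CE = 0.2 V, I_C = (V_CC − 0.2)/R_C = 8/4.7 = 1.7 mA.
Check: β·I_B = 5.45 mA > I_C = 1.7 mA, confirming saturation.

saturation; I_C ≈ 1.7 mA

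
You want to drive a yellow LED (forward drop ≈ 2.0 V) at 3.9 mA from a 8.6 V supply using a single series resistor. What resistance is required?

R ≈ 1.7 kΩ

The resistor drops V_S − V_D = 8.6 − 2.0 = 6.6 V at 3.9 mA.
R = 6.6 V / 3.9 mA = 1.69 kΩ.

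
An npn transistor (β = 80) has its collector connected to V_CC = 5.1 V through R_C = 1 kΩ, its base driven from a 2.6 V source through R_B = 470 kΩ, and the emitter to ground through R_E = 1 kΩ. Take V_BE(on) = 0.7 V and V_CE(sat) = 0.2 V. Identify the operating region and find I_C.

active; I_C ≈ 0.28 mA

Assume active. Base-emitter loop: I_B = (V_BB − V_BE)/(R_B + (β+1)R_E) = (2.6 − 0.7)/(470 + 81×1) = 0.00345 mA.
I_C = β·I_B = 80×0.00345 = 0.276 mA.
V_CE = V_CC − I_C·R_C − I_E·R_E = 5.1 − 0.276×1 − 0.279×1 = 4.54 V > V_CE(sat), so the active-region assumption holds.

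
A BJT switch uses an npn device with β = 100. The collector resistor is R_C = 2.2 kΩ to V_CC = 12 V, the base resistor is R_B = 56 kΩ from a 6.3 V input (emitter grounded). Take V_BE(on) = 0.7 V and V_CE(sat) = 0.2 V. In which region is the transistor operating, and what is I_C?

Assume active: I_B = (6.3 − 0.7)/56 = 0.1 mA, giving I_C = β·I_B = 10 mA.
But then V_CE = 12 − 10×2.2 = -10 V < V_CE(sat) = 0.2 V — impossible in the active region.
So the transistor is saturated. With V_CE = 0.2 V, I_C = (V_CC − 0.2)/R_C = 11.8/2.2 = 5.36 mA.
Check: β·I_B = 10 mA > I_C = 5.36 mA, confirming saturation.

saturation; I_C ≈ 5.4 mA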